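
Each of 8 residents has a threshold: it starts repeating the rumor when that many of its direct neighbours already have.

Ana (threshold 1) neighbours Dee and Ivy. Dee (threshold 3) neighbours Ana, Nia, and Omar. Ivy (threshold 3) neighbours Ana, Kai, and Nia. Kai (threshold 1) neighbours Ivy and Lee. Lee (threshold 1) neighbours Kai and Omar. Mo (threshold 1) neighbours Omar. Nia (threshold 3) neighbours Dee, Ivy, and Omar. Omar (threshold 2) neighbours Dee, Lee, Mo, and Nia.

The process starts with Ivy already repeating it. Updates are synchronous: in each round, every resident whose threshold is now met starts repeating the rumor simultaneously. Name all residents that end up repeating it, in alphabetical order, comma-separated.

Round 1 — Ivy starts repeating the rumor (initial).
Round 2 — checking thresholds:
  Ana: 1 of 2 neighbours ≥ 1, starts repeating the rumor.
  Kai: 1 of 2 neighbours ≥ 1, starts repeating the rumor.
  Nia: 1 of 3 neighbours < 3, below threshold.
Round 3 — checking thresholds:
  Dee: 1 of 3 neighbours < 3, below threshold.
  Lee: 1 of 2 neighbours ≥ 1, starts repeating the rumor.
  Nia: 1 of 3 neighbours < 3, below threshold.
Round 4 — no new spreads; cascade stops.

Ana, Ivy, Kai, Lee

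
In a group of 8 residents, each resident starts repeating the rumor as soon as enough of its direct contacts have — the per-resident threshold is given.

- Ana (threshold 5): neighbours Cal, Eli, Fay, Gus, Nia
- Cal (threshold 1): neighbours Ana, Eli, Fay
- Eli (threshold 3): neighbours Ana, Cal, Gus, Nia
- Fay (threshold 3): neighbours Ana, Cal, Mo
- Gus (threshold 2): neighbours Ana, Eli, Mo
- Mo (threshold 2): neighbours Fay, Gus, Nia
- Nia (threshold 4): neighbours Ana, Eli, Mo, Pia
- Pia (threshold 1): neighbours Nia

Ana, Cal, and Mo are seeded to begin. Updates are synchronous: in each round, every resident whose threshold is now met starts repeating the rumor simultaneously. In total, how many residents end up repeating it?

6

Round 1 — Ana, Cal, Mo start repeating the rumor (initial).
Round 2 — checking thresholds:
  Eli: 2 of 4 neighbours < 3, not yet.
  Fay: 3 of 3 neighbours ≥ 3, starts repeating the rumor.
  Gus: 2 of 3 neighbours ≥ 2, starts repeating the rumor.
  Nia: 2 of 4 neighbours < 4, not yet.
Round 3 — checking thresholds:
  Eli: 3 of 4 neighbours ≥ 3, starts repeating the rumor.
  Nia: 2 of 4 neighbours < 4, not yet.
Round 4 — no new spreads; cascade stops.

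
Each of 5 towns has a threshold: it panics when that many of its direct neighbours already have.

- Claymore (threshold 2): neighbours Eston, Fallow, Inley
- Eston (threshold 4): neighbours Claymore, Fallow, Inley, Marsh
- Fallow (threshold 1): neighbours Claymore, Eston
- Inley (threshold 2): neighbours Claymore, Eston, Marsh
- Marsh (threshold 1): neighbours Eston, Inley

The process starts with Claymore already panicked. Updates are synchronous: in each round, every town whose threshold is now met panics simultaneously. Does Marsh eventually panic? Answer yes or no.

Round 1 — Claymore panics (initial).
Round 2 — checking thresholds:
  Eston: 1 of 4 neighbours < 4, below threshold.
  Fallow: 1 of 2 neighbours ≥ 1, panics.
  Inley: 1 of 3 neighbours < 2, below threshold.
Round 3 — no new panics; cascade stops.

no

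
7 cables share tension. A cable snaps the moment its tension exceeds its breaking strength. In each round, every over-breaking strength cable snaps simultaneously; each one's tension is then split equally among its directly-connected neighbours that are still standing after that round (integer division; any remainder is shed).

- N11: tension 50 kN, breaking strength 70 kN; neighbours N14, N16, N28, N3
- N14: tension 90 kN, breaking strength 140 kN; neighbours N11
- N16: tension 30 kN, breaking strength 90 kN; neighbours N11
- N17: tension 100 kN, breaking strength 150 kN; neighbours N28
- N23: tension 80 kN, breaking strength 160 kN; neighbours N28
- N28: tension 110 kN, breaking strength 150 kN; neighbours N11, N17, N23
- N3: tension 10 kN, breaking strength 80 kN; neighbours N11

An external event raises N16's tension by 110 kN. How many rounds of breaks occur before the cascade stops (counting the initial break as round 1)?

Round 1 — N16 at 140 > 90. N16 snaps.
  N16 sheds 140 kN to N11: 140 each.
    N11: 50+140 = 190 > 70
Round 2 — N11 snaps.
  N11 sheds 190 kN to N14, N28, N3: 63 each (1 lost).
    N14: 90+63 = 153 > 140
    N28: 110+63 = 173 > 150
    N3: 10+63 = 73 ≤ 80
Round 3 — N14, N28 snap.
  N14 sheds 153 kN: no online neighbours, lost.
  N28 sheds 173 kN to N17, N23: 86 each (1 lost).
    N17: 100+86 = 186 > 150
    N23: 80+86 = 166 > 160
Round 4 — N17, N23 snap.
  N17 sheds 186 kN: no online neighbours, lost.
  N23 sheds 166 kN: no online neighbours, lost.
No further breaks.

4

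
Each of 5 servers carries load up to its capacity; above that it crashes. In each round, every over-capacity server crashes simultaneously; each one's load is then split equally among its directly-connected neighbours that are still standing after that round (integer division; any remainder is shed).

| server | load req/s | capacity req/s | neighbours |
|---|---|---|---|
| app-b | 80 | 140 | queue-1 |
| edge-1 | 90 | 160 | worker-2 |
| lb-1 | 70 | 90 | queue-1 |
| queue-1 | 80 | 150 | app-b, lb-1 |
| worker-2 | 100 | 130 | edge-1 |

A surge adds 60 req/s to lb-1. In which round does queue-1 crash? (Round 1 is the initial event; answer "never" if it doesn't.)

2

Round 1 — lb-1 at 130 > 90. lb-1 crashes.
  lb-1 sheds 130 req/s to queue-1: 130 each.
    queue-1: 80+130 = 210 > 150
Round 2 — queue-1 crashes.
  queue-1 sheds 210 req/s to app-b: 210 each.
    app-b: 80+210 = 290 > 140
Round 3 — app-b crashes.
  app-b sheds 290 req/s: no online neighbours, lost.
No further crashes.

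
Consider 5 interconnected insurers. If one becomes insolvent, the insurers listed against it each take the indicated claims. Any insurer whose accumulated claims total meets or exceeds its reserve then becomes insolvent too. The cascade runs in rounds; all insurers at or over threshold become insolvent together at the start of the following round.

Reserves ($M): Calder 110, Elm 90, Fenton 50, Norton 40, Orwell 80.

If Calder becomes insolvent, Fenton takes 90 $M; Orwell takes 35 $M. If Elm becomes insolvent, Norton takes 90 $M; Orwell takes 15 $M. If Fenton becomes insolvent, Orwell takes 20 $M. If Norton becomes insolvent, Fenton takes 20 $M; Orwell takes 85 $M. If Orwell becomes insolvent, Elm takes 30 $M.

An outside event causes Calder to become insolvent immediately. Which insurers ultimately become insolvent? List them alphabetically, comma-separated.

Round 1 — Calder becomes insolvent (initial).
  Fenton: +90 → 90 ≥ 50
  Orwell: +35 → 35 < 80
Round 2 — Fenton becomes insolvent.
  Orwell: +20 → 55 < 80
No further insolvencies.

Calder, Fenton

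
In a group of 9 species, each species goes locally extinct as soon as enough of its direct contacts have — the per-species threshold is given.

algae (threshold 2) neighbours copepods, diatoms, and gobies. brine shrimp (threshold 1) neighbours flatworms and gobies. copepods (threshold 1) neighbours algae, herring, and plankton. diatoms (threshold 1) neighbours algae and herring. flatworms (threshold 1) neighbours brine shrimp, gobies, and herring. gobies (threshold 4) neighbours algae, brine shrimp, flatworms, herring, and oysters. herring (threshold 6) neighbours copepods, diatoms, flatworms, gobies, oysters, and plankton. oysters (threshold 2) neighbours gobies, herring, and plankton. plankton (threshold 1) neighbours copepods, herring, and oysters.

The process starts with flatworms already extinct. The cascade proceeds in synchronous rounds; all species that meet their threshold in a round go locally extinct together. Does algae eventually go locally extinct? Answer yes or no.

Round 1 — flatworms goes locally extinct (initial).
Round 2 — checking thresholds:
  brine shrimp: 1 of 2 neighbours ≥ 1, goes locally extinct.
  gobies: 1 of 5 neighbours < 4, holds.
  herring: 1 of 6 neighbours < 6, holds.
Round 3 — no new extinctions; cascade stops.

no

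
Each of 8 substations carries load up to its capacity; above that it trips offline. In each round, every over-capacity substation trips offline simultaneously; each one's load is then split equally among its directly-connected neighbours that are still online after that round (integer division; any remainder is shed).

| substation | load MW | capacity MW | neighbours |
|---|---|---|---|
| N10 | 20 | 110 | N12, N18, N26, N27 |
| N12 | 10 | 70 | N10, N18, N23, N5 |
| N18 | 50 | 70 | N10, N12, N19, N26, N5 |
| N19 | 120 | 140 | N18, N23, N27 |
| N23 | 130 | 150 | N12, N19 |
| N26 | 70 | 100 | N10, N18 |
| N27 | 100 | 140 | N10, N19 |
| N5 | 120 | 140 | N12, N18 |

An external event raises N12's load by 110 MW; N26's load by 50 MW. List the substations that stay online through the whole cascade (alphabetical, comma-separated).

none

Round 1 — N12 at 120 > 70; N26 at 120 > 100. N12, N26 trip offline.
  N12 sheds 120 MW to N10, N18, N23, N5: 30 each.
    N10: 20+30 = 50 ≤ 110
    N18: 50+30 = 80 > 70
    N23: 130+30 = 160 > 150
    N5: 120+30 = 150 > 140
  N26 sheds 120 MW to N10, N18: 60 each.
    N10: 50+60 = 110 ≤ 110
    N18: 80+60 = 140 > 70
Round 2 — N18, N23, N5 trip offline.
  N18 sheds 140 MW to N10, N19: 70 each.
    N10: 110+70 = 180 > 110
    N19: 120+70 = 190 > 140
  N23 sheds 160 MW to N19: 160 each.
    N19: 190+160 = 350 > 140
  N5 sheds 150 MW: no online neighbours, lost.
Round 3 — N10, N19 trip offline.
  N10 sheds 180 MW to N27: 180 each.
    N27: 100+180 = 280 > 140
  N19 sheds 350 MW to N27: 350 each.
    N27: 280+350 = 630 > 140
Round 4 — N27 trips offline.
  N27 sheds 630 MW: no online neighbours, lost.
No further trips.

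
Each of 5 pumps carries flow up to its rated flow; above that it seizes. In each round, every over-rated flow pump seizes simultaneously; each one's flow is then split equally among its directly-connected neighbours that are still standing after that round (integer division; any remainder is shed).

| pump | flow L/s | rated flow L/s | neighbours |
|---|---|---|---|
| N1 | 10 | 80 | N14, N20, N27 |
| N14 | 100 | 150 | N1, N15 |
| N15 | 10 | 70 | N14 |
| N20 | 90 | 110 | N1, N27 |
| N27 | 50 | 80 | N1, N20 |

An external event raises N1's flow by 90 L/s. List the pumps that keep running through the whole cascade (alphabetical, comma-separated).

Round 1 — N1 at 100 > 80. N1 seizes.
  N1 sheds 100 L/s to N14, N20, N27: 33 each (1 lost).
    N14: 100+33 = 133 ≤ 150
    N20: 90+33 = 123 > 110
    N27: 50+33 = 83 > 80
Round 2 — N20, N27 seize.
  N20 sheds 123 L/s: no online neighbours, lost.
  N27 sheds 83 L/s: no online neighbours, lost.
No further seizures.

N14, N15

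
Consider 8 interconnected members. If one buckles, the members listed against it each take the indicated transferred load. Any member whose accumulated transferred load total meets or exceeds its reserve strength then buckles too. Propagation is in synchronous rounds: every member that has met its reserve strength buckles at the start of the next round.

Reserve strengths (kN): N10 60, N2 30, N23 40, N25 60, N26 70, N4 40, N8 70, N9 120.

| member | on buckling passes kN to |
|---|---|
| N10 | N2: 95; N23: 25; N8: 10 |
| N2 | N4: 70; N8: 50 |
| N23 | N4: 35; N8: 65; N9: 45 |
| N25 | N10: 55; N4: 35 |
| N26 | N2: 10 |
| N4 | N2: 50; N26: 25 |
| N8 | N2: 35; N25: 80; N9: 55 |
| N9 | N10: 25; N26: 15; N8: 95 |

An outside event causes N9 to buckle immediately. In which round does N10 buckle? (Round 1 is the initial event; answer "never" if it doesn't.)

4

Round 1 — N9 buckles (initial).
  N10: +25 → 25 < 60
  N26: +15 → 15 < 70
  N8: +95 → 95 ≥ 70
Round 2 — N8 buckles.
  N2: +35 → 35 ≥ 30
  N25: +80 → 80 ≥ 60
Round 3 — N2, N25 buckle.
  N10: +55 → 80 ≥ 60
  N4: +70+35 → 105 ≥ 40
Round 4 — N10, N4 buckle.
  N23: +25 → 25 < 40
  N26: +25 → 40 < 70
No further bucklings.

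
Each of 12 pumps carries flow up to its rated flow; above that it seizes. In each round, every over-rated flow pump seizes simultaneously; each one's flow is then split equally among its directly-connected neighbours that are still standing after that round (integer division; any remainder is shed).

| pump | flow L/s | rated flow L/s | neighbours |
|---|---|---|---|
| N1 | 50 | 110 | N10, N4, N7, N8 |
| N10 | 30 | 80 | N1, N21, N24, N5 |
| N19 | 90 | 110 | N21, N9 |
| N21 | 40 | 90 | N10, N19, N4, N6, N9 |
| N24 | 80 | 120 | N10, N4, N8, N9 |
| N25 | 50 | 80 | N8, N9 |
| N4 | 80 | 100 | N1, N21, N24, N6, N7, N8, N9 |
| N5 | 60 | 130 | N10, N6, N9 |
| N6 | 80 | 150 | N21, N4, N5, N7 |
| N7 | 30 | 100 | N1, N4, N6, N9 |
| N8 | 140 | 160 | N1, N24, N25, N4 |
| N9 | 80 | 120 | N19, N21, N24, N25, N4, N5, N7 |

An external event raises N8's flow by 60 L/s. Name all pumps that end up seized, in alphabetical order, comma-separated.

Round 1 — N8 at 200 > 160. N8 seizes.
  N8 sheds 200 L/s to N1, N24, N25, N4: 50 each.
    N1: 50+50 = 100 ≤ 110
    N24: 80+50 = 130 > 120
    N25: 50+50 = 100 > 80
    N4: 80+50 = 130 > 100
Round 2 — N24, N25, N4 seize.
  N24 sheds 130 L/s to N10, N9: 65 each.
    N10: 30+65 = 95 > 80
    N9: 80+65 = 145 > 120
  N25 sheds 100 L/s to N9: 100 each.
    N9: 145+100 = 245 > 120
  N4 sheds 130 L/s to N1, N21, N6, N7, N9: 26 each.
    N1: 100+26 = 126 > 110
    N21: 40+26 = 66 ≤ 90
    N6: 80+26 = 106 ≤ 150
    N7: 30+26 = 56 ≤ 100
    N9: 245+26 = 271 > 120
Round 3 — N1, N10, N9 seize.
  N1 sheds 126 L/s to N7: 126 each.
    N7: 56+126 = 182 > 100
  N10 sheds 95 L/s to N21, N5: 47 each (1 lost).
    N21: 66+47 = 113 > 90
    N5: 60+47 = 107 ≤ 130
  N9 sheds 271 L/s to N19, N21, N5, N7: 67 each (3 lost).
    N19: 90+67 = 157 > 110
    N21: 113+67 = 180 > 90
    N5: 107+67 = 174 > 130
    N7: 182+67 = 249 > 100
Round 4 — N19, N21, N5, N7 seize.
  N19 sheds 157 L/s: no online neighbours, lost.
  N21 sheds 180 L/s to N6: 180 each.
    N6: 106+180 = 286 > 150
  N5 sheds 174 L/s to N6: 174 each.
    N6: 286+174 = 460 > 150
  N7 sheds 249 L/s to N6: 249 each.
    N6: 460+249 = 709 > 150
Round 5 — N6 seizes.
  N6 sheds 709 L/s: no online neighbours, lost.
No further seizures.

N1, N10, N19, N21, N24, N25, N4, N5, N6, N7, N8, N9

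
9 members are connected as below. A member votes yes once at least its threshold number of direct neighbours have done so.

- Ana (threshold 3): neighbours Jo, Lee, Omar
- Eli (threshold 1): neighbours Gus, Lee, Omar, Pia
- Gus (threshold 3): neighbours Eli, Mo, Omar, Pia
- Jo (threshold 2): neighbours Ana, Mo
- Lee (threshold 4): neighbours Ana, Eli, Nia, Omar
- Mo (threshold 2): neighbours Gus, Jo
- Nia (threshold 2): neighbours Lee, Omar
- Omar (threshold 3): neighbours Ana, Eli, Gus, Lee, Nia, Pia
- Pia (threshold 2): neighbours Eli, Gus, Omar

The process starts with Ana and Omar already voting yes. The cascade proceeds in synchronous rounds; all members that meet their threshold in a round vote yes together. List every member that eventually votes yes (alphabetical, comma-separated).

Ana, Eli, Gus, Omar, Pia

Round 1 — Ana, Omar vote yes (initial).
Round 2 — checking thresholds:
  Eli: 1 of 4 neighbours ≥ 1, votes yes.
  Gus: 1 of 4 neighbours < 3, not yet.
  Jo: 1 of 2 neighbours < 2, not yet.
  Lee: 2 of 4 neighbours < 4, not yet.
  Nia: 1 of 2 neighbours < 2, not yet.
  Pia: 1 of 3 neighbours < 2, not yet.
Round 3 — checking thresholds:
  Gus: 2 of 4 neighbours < 3, not yet.
  Jo: 1 of 2 neighbours < 2, not yet.
  Lee: 3 of 4 neighbours < 4, not yet.
  Nia: 1 of 2 neighbours < 2, not yet.
  Pia: 2 of 3 neighbours ≥ 2, votes yes.
Round 4 — checking thresholds:
  Gus: 3 of 4 neighbours ≥ 3, votes yes.
  Jo: 1 of 2 neighbours < 2, not yet.
  Lee: 3 of 4 neighbours < 4, not yet.
  Nia: 1 of 2 neighbours < 2, not yet.
Round 5 — no new yes votes; cascade stops.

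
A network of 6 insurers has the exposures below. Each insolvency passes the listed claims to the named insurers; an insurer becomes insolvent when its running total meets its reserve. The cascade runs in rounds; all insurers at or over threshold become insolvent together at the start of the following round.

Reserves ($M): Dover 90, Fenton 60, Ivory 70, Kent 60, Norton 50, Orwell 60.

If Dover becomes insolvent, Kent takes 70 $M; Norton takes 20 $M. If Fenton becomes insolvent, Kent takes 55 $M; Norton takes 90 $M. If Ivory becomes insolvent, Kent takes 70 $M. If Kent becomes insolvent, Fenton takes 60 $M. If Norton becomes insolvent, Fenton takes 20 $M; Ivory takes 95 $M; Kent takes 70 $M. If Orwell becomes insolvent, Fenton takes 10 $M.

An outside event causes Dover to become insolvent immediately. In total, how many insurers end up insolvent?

5

Round 1 — Dover becomes insolvent (initial).
  Kent: +70 → 70 ≥ 60
  Norton: +20 → 20 < 50
Round 2 — Kent becomes insolvent.
  Fenton: +60 → 60 ≥ 60
Round 3 — Fenton becomes insolvent.
  Norton: +90 → 110 ≥ 50
Round 4 — Norton becomes insolvent.
  Ivory: +95 → 95 ≥ 70
Round 5 — Ivory becomes insolvent.
No further insolvencies.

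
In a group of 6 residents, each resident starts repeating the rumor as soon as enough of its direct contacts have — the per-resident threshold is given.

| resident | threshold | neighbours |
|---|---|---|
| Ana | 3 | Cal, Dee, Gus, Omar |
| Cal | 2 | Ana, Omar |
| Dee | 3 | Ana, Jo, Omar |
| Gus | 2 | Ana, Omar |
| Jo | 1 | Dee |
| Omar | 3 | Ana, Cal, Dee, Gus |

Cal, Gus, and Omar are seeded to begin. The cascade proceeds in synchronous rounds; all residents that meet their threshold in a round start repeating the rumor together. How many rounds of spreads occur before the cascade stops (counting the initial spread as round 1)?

2

Round 1 — Cal, Gus, Omar start repeating the rumor (initial).
Round 2 — checking thresholds:
  Ana: 3 of 4 neighbours ≥ 3, starts repeating the rumor.
  Dee: 1 of 3 neighbours < 3, not yet.
Round 3 — no new spreads; cascade stops.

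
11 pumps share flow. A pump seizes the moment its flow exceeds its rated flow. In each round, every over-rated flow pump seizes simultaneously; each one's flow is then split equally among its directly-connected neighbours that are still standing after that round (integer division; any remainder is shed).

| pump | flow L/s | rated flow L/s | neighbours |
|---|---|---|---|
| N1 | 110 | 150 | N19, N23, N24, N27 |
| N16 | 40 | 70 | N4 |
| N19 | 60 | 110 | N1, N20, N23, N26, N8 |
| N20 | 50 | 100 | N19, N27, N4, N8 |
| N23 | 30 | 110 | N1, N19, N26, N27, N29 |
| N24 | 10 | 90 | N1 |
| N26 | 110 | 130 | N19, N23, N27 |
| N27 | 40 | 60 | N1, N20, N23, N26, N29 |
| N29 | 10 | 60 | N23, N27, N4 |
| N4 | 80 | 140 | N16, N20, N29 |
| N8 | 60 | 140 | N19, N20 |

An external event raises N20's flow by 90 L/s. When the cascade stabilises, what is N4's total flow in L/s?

115

Round 1 — N20 at 140 > 100. N20 seizes.
  N20 sheds 140 L/s to N19, N27, N4, N8: 35 each.
    N19: 60+35 = 95 ≤ 110
    N27: 40+35 = 75 > 60
    N4: 80+35 = 115 ≤ 140
    N8: 60+35 = 95 ≤ 140
Round 2 — N27 seizes.
  N27 sheds 75 L/s to N1, N23, N26, N29: 18 each (3 lost).
    N1: 110+18 = 128 ≤ 150
    N23: 30+18 = 48 ≤ 110
    N26: 110+18 = 128 ≤ 130
    N29: 10+18 = 28 ≤ 60
No further seizures.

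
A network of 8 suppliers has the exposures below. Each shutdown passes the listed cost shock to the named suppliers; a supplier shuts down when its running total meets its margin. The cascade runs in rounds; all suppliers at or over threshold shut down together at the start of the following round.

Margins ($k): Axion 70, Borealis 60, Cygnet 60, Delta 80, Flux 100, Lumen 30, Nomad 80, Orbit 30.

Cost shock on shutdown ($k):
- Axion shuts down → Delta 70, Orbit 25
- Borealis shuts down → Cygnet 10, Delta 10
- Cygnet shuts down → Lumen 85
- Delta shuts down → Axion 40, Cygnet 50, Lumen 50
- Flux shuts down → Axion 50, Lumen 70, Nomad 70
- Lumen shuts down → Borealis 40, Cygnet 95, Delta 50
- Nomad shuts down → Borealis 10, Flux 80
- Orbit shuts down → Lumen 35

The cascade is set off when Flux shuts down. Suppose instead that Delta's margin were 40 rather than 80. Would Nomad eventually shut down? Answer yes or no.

With Delta's margin at 40:
Round 1 — Flux shuts down (initial).
  Axion: +50 → 50 < 70
  Lumen: +70 → 70 ≥ 30
  Nomad: +70 → 70 < 80
Round 2 — Lumen shuts down.
  Borealis: +40 → 40 < 60
  Cygnet: +95 → 95 ≥ 60
  Delta: +50 → 50 ≥ 40
Round 3 — Cygnet, Delta shut down.
  Axion: +40 → 90 ≥ 70
Round 4 — Axion shuts down.
  Orbit: +25 → 25 < 30
No further shutdowns.

no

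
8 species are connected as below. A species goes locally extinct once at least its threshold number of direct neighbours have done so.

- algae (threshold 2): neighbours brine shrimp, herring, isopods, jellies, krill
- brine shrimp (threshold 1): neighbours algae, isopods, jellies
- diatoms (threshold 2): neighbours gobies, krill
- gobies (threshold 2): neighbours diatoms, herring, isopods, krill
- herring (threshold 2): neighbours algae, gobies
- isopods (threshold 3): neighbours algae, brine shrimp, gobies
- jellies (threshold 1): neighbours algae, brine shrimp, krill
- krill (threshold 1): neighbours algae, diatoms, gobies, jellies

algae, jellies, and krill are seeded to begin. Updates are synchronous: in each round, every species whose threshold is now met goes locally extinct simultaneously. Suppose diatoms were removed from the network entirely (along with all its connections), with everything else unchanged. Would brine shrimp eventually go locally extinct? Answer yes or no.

yes

With diatoms removed:
Round 1 — algae, jellies, krill go locally extinct (initial).
Round 2 — checking thresholds:
  brine shrimp: 2 of 3 neighbours ≥ 1, goes locally extinct.
  gobies: 1 of 3 neighbours < 2, not yet.
  herring: 1 of 2 neighbours < 2, not yet.
  isopods: 1 of 3 neighbours < 3, not yet.
Round 3 — no new extinctions; cascade stops.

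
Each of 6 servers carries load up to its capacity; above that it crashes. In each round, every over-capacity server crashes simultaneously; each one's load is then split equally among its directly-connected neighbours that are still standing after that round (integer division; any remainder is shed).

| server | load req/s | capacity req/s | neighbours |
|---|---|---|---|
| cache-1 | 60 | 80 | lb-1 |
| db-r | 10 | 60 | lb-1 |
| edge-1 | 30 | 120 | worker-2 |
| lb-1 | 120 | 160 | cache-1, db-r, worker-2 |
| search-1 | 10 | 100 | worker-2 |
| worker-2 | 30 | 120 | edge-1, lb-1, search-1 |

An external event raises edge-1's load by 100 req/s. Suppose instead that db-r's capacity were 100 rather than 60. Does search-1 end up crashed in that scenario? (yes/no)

no

With db-r's capacity at 100:
Round 1 — edge-1 at 130 > 120. edge-1 crashes.
  edge-1 sheds 130 req/s to worker-2: 130 each.
    worker-2: 30+130 = 160 > 120
Round 2 — worker-2 crashes.
  worker-2 sheds 160 req/s to lb-1, search-1: 80 each.
    lb-1: 120+80 = 200 > 160
    search-1: 10+80 = 90 ≤ 100
Round 3 — lb-1 crashes.
  lb-1 sheds 200 req/s to cache-1, db-r: 100 each.
    cache-1: 60+100 = 160 > 80
    db-r: 10+100 = 110 > 100
Round 4 — cache-1, db-r crash.
  cache-1 sheds 160 req/s: no online neighbours, lost.
  db-r sheds 110 req/s: no online neighbours, lost.
No further crashes.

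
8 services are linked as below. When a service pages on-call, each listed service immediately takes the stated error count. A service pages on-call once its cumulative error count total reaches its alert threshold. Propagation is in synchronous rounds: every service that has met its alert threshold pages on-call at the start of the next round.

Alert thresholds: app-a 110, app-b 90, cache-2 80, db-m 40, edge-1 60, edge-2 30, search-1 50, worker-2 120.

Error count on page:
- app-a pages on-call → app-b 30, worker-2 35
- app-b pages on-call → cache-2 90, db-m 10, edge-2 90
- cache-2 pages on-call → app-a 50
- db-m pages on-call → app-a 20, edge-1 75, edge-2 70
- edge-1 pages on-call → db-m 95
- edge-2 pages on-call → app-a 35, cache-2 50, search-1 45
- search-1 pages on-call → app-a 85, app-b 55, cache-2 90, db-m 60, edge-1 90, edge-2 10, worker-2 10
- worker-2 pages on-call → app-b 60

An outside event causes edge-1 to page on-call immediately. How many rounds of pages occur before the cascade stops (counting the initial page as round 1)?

Round 1 — edge-1 pages on-call (initial).
  db-m: +95 → 95 ≥ 40
Round 2 — db-m pages on-call.
  app-a: +20 → 20 < 110
  edge-2: +70 → 70 ≥ 30
Round 3 — edge-2 pages on-call.
  app-a: +35 → 55 < 110
  cache-2: +50 → 50 < 80
  search-1: +45 → 45 < 50
No further pages.

3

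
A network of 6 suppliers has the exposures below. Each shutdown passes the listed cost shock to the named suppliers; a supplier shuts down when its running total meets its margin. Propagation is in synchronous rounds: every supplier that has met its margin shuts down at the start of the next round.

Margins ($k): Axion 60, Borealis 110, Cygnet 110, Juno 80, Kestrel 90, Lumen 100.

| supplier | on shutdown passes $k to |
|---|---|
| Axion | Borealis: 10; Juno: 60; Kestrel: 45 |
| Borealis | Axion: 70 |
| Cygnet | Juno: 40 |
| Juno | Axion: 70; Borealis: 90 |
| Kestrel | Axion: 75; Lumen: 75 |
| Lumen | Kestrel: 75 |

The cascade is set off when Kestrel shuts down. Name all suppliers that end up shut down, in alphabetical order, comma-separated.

Round 1 — Kestrel shuts down (initial).
  Axion: +75 → 75 ≥ 60
  Lumen: +75 → 75 < 100
Round 2 — Axion shuts down.
  Borealis: +10 → 10 < 110
  Juno: +60 → 60 < 80
No further shutdowns.

Axion, Kestrel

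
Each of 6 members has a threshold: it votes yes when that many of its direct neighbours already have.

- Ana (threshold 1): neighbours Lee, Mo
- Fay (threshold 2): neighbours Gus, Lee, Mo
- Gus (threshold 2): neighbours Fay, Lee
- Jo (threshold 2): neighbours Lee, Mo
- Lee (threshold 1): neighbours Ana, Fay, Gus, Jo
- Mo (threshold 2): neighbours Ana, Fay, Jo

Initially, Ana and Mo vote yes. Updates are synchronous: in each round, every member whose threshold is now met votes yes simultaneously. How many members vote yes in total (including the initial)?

6

Round 1 — Ana, Mo vote yes (initial).
Round 2 — checking thresholds:
  Fay: 1 of 3 neighbours < 2, not yet.
  Jo: 1 of 2 neighbours < 2, not yet.
  Lee: 1 of 4 neighbours ≥ 1, votes yes.
Round 3 — checking thresholds:
  Fay: 2 of 3 neighbours ≥ 2, votes yes.
  Gus: 1 of 2 neighbours < 2, not yet.
  Jo: 2 of 2 neighbours ≥ 2, votes yes.
Round 4 — checking thresholds:
  Gus: 2 of 2 neighbours ≥ 2, votes yes.
Round 5 — no new yes votes; cascade stops.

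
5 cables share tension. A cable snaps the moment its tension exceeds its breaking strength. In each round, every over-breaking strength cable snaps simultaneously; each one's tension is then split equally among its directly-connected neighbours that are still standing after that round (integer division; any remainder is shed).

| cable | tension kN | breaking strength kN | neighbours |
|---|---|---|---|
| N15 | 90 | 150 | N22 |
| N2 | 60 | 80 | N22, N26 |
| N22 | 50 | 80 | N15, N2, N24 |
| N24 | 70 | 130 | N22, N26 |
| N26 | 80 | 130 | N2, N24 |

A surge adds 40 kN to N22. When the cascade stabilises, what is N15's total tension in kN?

120

Round 1 — N22 at 90 > 80. N22 snaps.
  N22 sheds 90 kN to N15, N2, N24: 30 each.
    N15: 90+30 = 120 ≤ 150
    N2: 60+30 = 90 > 80
    N24: 70+30 = 100 ≤ 130
Round 2 — N2 snaps.
  N2 sheds 90 kN to N26: 90 each.
    N26: 80+90 = 170 > 130
Round 3 — N26 snaps.
  N26 sheds 170 kN to N24: 170 each.
    N24: 100+170 = 270 > 130
Round 4 — N24 snaps.
  N24 sheds 270 kN: no online neighbours, lost.
No further breaks.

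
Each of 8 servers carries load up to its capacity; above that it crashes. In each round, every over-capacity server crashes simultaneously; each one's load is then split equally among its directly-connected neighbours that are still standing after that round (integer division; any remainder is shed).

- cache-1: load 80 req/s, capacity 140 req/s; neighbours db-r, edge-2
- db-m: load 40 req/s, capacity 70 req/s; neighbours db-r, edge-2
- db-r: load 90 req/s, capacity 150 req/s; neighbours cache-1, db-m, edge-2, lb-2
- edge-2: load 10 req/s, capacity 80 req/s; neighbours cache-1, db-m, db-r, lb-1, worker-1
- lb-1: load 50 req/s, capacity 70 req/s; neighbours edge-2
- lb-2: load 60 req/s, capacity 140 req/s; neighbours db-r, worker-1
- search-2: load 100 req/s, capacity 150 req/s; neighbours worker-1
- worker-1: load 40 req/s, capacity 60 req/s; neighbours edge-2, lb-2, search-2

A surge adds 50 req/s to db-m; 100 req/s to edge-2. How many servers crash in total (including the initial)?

Round 1 — db-m at 90 > 70; edge-2 at 110 > 80. db-m, edge-2 crash.
  db-m sheds 90 req/s to db-r: 90 each.
    db-r: 90+90 = 180 > 150
  edge-2 sheds 110 req/s to cache-1, db-r, lb-1, worker-1: 27 each (2 lost).
    cache-1: 80+27 = 107 ≤ 140
    db-r: 180+27 = 207 > 150
    lb-1: 50+27 = 77 > 70
    worker-1: 40+27 = 67 > 60
Round 2 — db-r, lb-1, worker-1 crash.
  db-r sheds 207 req/s to cache-1, lb-2: 103 each (1 lost).
    cache-1: 107+103 = 210 > 140
    lb-2: 60+103 = 163 > 140
  lb-1 sheds 77 req/s: no online neighbours, lost.
  worker-1 sheds 67 req/s to lb-2, search-2: 33 each (1 lost).
    lb-2: 163+33 = 196 > 140
    search-2: 100+33 = 133 ≤ 150
Round 3 — cache-1, lb-2 crash.
  cache-1 sheds 210 req/s: no online neighbours, lost.
  lb-2 sheds 196 req/s: no online neighbours, lost.
No further crashes.

7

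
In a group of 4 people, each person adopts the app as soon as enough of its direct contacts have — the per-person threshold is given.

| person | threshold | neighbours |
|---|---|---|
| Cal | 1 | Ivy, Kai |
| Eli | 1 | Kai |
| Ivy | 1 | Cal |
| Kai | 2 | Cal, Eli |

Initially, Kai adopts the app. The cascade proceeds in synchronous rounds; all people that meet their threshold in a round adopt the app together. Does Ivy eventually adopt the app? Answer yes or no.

yes

Round 1 — Kai adopts the app (initial).
Round 2 — checking thresholds:
  Cal: 1 of 2 neighbours ≥ 1, adopts the app.
  Eli: 1 of 1 neighbours ≥ 1, adopts the app.
Round 3 — checking thresholds:
  Ivy: 1 of 1 neighbours ≥ 1, adopts the app.
Round 4 — no new adoptions; cascade stops.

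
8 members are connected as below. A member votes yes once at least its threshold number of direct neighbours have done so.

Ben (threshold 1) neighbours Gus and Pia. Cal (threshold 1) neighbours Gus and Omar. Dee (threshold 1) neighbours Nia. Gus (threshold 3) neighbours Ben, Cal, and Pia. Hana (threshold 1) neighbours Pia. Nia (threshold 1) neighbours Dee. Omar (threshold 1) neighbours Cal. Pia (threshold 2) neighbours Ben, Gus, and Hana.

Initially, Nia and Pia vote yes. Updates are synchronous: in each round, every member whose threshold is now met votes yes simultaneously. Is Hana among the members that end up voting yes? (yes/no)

Round 1 — Nia, Pia vote yes (initial).
Round 2 — checking thresholds:
  Ben: 1 of 2 neighbours ≥ 1, votes yes.
  Dee: 1 of 1 neighbours ≥ 1, votes yes.
  Gus: 1 of 3 neighbours < 3, below threshold.
  Hana: 1 of 1 neighbours ≥ 1, votes yes.
Round 3 — no new yes votes; cascade stops.

yes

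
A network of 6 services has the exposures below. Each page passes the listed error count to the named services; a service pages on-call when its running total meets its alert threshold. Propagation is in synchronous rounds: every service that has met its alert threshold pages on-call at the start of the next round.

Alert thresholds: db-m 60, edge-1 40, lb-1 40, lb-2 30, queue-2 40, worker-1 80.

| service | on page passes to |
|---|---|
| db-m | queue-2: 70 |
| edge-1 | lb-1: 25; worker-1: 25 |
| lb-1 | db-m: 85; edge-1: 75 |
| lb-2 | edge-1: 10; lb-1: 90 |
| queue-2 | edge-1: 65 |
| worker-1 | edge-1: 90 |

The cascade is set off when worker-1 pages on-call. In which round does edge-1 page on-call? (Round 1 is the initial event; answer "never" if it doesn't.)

Round 1 — worker-1 pages on-call (initial).
  edge-1: +90 → 90 ≥ 40
Round 2 — edge-1 pages on-call.
  lb-1: +25 → 25 < 40
No further pages.

2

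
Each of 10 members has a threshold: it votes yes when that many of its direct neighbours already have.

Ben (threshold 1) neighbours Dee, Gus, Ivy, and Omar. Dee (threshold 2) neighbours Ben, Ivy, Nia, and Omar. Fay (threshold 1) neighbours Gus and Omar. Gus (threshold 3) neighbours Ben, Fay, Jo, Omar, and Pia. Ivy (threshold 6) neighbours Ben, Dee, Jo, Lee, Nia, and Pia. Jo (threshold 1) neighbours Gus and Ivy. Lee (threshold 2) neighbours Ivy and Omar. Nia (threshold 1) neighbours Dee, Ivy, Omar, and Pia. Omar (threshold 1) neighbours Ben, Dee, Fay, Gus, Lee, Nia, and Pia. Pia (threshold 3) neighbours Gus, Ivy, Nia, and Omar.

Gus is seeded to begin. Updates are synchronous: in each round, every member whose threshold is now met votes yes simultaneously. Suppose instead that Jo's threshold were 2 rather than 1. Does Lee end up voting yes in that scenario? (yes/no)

no

With Jo's threshold at 2:
Round 1 — Gus votes yes (initial).
Round 2 — checking thresholds:
  Ben: 1 of 4 neighbours ≥ 1, votes yes.
  Fay: 1 of 2 neighbours ≥ 1, votes yes.
  Jo: 1 of 2 neighbours < 2, not yet.
  Omar: 1 of 7 neighbours ≥ 1, votes yes.
  Pia: 1 of 4 neighbours < 3, not yet.
Round 3 — checking thresholds:
  Dee: 2 of 4 neighbours ≥ 2, votes yes.
  Ivy: 1 of 6 neighbours < 6, not yet.
  Jo: 1 of 2 neighbours < 2, not yet.
  Lee: 1 of 2 neighbours < 2, not yet.
  Nia: 1 of 4 neighbours ≥ 1, votes yes.
  Pia: 2 of 4 neighbours < 3, not yet.
Round 4 — checking thresholds:
  Ivy: 3 of 6 neighbours < 6, not yet.
  Jo: 1 of 2 neighbours < 2, not yet.
  Lee: 1 of 2 neighbours < 2, not yet.
  Pia: 3 of 4 neighbours ≥ 3, votes yes.
Round 5 — no new yes votes; cascade stops.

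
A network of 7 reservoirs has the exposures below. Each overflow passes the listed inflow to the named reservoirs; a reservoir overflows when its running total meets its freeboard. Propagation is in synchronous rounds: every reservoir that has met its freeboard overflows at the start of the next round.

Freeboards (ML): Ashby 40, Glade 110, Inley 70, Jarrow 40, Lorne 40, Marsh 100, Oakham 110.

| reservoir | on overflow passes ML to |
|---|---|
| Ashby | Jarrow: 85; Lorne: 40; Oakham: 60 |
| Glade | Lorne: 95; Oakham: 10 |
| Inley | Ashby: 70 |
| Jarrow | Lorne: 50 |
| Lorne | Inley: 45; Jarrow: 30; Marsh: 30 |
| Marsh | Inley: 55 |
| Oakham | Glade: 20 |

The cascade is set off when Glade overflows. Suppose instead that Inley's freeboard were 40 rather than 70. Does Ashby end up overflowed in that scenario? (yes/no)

yes

With Inley's freeboard at 40:
Round 1 — Glade overflows (initial).
  Lorne: +95 → 95 ≥ 40
  Oakham: +10 → 10 < 110
Round 2 — Lorne overflows.
  Inley: +45 → 45 ≥ 40
  Jarrow: +30 → 30 < 40
  Marsh: +30 → 30 < 100
Round 3 — Inley overflows.
  Ashby: +70 → 70 ≥ 40
Round 4 — Ashby overflows.
  Jarrow: +85 → 115 ≥ 40
  Oakham: +60 → 70 < 110
Round 5 — Jarrow overflows.
No further overflows.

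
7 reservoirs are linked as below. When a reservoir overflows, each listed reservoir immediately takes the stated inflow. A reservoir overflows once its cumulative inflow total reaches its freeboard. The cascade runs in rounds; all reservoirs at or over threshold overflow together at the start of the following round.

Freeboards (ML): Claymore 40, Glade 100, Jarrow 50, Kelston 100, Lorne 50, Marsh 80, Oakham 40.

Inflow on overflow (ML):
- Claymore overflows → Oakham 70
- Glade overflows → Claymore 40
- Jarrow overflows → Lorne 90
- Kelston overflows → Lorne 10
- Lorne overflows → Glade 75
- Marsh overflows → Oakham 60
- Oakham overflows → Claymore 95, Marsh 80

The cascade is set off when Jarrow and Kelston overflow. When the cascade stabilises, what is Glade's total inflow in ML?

75

Round 1 — Jarrow, Kelston overflow (initial).
  Lorne: +90+10 → 100 ≥ 50
Round 2 — Lorne overflows.
  Glade: +75 → 75 < 100
No further overflows.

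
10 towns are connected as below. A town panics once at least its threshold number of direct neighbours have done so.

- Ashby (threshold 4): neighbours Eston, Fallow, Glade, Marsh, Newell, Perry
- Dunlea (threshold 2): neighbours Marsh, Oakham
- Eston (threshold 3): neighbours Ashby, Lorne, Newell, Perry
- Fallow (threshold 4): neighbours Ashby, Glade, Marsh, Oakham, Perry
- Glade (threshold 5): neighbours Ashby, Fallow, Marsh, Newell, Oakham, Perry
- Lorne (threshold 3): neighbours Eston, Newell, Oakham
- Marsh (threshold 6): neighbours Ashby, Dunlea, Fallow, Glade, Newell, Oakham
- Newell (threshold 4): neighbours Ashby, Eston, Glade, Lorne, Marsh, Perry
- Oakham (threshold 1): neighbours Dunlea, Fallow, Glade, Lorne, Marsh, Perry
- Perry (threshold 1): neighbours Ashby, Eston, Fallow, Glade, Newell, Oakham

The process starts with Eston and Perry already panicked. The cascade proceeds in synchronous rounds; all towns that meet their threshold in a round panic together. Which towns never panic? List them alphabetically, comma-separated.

Round 1 — Eston, Perry panic (initial).
Round 2 — checking thresholds:
  Ashby: 2 of 6 neighbours < 4, below threshold.
  Fallow: 1 of 5 neighbours < 4, below threshold.
  Glade: 1 of 6 neighbours < 5, below threshold.
  Lorne: 1 of 3 neighbours < 3, below threshold.
  Newell: 2 of 6 neighbours < 4, below threshold.
  Oakham: 1 of 6 neighbours ≥ 1, panics.
Round 3 — no new panics; cascade stops.

Ashby, Dunlea, Fallow, Glade, Lorne, Marsh, Newell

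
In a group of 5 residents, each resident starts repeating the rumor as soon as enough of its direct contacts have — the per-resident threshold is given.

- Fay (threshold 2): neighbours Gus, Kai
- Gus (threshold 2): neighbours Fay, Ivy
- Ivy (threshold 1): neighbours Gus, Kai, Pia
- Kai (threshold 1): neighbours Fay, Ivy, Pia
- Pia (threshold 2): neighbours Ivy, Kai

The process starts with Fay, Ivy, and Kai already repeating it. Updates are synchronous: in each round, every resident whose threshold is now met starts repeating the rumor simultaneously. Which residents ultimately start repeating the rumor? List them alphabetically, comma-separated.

Fay, Gus, Ivy, Kai, Pia

Round 1 — Fay, Ivy, Kai start repeating the rumor (initial).
Round 2 — checking thresholds:
  Gus: 2 of 2 neighbours ≥ 2, starts repeating the rumor.
  Pia: 2 of 2 neighbours ≥ 2, starts repeating the rumor.
Round 3 — no new spreads; cascade stops.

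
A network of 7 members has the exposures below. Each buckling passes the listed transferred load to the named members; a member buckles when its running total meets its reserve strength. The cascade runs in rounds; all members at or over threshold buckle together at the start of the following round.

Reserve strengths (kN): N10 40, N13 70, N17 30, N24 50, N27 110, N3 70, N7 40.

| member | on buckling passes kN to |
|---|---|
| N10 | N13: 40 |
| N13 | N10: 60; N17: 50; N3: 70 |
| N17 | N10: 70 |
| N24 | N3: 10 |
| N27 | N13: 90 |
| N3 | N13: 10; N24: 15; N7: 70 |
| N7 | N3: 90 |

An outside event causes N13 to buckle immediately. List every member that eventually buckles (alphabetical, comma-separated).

N10, N13, N17, N3, N7

Round 1 — N13 buckles (initial).
  N10: +60 → 60 ≥ 40
  N17: +50 → 50 ≥ 30
  N3: +70 → 70 ≥ 70
Round 2 — N10, N17, N3 buckle.
  N24: +15 → 15 < 50
  N7: +70 → 70 ≥ 40
Round 3 — N7 buckles.
No further bucklings.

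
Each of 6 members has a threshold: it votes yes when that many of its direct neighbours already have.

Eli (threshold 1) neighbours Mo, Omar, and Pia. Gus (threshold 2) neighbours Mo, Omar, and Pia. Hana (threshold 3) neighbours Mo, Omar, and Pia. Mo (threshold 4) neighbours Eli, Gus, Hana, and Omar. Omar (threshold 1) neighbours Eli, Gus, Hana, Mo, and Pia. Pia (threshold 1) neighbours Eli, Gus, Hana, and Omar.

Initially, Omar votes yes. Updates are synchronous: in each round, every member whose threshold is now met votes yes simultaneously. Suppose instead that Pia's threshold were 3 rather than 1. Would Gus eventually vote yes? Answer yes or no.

With Pia's threshold at 3:
Round 1 — Omar votes yes (initial).
Round 2 — checking thresholds:
  Eli: 1 of 3 neighbours ≥ 1, votes yes.
  Gus: 1 of 3 neighbours < 2, below threshold.
  Hana: 1 of 3 neighbours < 3, below threshold.
  Mo: 1 of 4 neighbours < 4, below threshold.
  Pia: 1 of 4 neighbours < 3, below threshold.
Round 3 — no new yes votes; cascade stops.

no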